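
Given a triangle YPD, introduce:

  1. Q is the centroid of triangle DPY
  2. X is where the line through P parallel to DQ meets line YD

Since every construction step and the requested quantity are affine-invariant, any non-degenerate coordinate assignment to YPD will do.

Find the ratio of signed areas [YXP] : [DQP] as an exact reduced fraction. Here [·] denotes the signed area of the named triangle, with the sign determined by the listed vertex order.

[YXP]:[DQP] = -6

Choose coordinates Y = (0, 0), P = (1, 0), D = (0, 1).
1. Q is the centroid of triangle DPY ⇒ Q = (1/3, 1/3)
2. X is where the line through P parallel to DQ meets line YD ⇒ X = (0, 2)
2·[YXP] = -2, 2·[DQP] = 1/3
[YXP]:[DQP] = -2:1/3 = -6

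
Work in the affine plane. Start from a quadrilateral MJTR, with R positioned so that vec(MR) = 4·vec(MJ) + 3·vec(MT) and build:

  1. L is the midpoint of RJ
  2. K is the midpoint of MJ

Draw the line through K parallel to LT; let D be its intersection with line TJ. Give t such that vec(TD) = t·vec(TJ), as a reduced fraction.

Set M = (0, 0), J = (1, 0), T = (0, 1), R = (4, 3); any affine frame gives the same invariant.
1. L is the midpoint of RJ ⇒ L = (5/2, 3/2)
2. K is the midpoint of MJ ⇒ K = (1/2, 0)
through K parallel to LT: direction (-5/2, -1/2); meets TJ at D = (11/12, 1/12)
D = T + t·(J−T) with t = 11/12

t = 11/12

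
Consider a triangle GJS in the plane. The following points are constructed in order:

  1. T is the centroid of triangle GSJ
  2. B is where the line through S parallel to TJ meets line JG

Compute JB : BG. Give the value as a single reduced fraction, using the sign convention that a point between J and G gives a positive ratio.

Assign G = (0, 0), J = (1, 0), S = (0, 1) — the answer is frame-independent, so this choice is without loss of generality.
1. T is the centroid of triangle GSJ ⇒ T = (1/3, 1/3)
2. B is where the line through S parallel to TJ meets line JG ⇒ B = (2, 0)
B = J + t·(G−J) with t = -1, so JB:BG = t:(1−t) = -1:2

JB:BG = -1/2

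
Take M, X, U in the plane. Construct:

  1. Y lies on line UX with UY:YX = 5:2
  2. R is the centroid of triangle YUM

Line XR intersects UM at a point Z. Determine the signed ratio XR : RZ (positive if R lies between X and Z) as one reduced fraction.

Choose coordinates M = (0, 0), X = (1, 0), U = (0, 1).
1. Y lies on line UX with UY:YX = 5:2 ⇒ Y = (5/7, 2/7)
2. R is the centroid of triangle YUM ⇒ R = (5/21, 3/7)
line XR meets UM at Z = (0, 9/16)
R = X + t·(Z−X) with t = 16/21, so XR:RZ = 16/21:5/21

XR:RZ = 16/5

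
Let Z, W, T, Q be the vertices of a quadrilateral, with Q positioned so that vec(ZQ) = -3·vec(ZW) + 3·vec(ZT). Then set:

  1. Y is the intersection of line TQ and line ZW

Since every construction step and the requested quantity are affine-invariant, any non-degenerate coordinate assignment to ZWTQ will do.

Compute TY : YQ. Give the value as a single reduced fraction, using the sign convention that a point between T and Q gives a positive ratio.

Set Z = (0, 0), W = (1, 0), T = (0, 1), Q = (-3, 3); any affine frame gives the same invariant.
1. Y is the intersection of line TQ and line ZW ⇒ Y = (3/2, 0)
Y = T + t·(Q−T) with t = -1/2, so TY:YQ = t:(1−t) = -1/2:3/2

TY:YQ = -1/3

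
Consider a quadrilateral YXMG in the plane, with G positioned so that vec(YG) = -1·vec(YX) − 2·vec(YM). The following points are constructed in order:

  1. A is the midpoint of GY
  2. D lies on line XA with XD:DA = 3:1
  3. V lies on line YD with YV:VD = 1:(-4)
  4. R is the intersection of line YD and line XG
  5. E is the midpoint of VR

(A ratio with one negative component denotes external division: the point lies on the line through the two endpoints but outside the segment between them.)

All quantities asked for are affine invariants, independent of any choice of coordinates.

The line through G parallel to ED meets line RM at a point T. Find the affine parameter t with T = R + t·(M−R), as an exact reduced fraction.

Choose coordinates Y = (0, 0), X = (1, 0), M = (0, 1), G = (-1, -2).
1. A is the midpoint of GY ⇒ A = (-1/2, -1)
2. D lies on line XA with XD:DA = 3:1 ⇒ D = (-1/8, -3/4)
3. V lies on line YD with YV:VD = 1:(-4) ⇒ V = (1/24, 1/4)
4. R is the intersection of line YD and line XG ⇒ R = (-1/5, -6/5)
5. E is the midpoint of VR ⇒ E = (-19/240, -19/40)
through G parallel to ED: direction (-11/240, -11/40); meets RM at T = (3/5, 38/5)
T = R + t·(M−R) with t = 4

t = 4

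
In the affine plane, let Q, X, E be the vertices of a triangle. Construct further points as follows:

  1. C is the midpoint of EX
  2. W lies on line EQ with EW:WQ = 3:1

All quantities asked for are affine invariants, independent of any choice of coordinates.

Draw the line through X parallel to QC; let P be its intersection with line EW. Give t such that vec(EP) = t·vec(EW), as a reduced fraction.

t = 8/3

Set Q = (0, 0), X = (1, 0), E = (0, 1); any affine frame gives the same invariant.
1. C is the midpoint of EX ⇒ C = (1/2, 1/2)
2. W lies on line EQ with EW:WQ = 3:1 ⇒ W = (0, 1/4)
through X parallel to QC: direction (1/2, 1/2); meets EW at P = (0, -1)
P = E + t·(W−E) with t = 8/3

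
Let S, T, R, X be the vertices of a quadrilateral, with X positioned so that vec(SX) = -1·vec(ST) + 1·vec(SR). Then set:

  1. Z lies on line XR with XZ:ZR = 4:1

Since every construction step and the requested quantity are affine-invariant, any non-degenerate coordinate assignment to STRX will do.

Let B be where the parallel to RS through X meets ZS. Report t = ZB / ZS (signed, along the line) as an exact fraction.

Assign S = (0, 0), T = (1, 0), R = (0, 1), X = (-1, 1) — the answer is frame-independent, so this choice is without loss of generality.
1. Z lies on line XR with XZ:ZR = 4:1 ⇒ Z = (-1/5, 1)
through X parallel to RS: direction (0, -1); meets ZS at B = (-1, 5)
B = Z + t·(S−Z) with t = -4

t = -4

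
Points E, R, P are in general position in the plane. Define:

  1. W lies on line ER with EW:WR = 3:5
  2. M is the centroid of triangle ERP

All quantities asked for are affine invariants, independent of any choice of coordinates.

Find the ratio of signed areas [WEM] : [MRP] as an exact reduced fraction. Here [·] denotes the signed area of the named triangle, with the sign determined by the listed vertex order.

Set E = (0, 0), R = (1, 0), P = (0, 1); any affine frame gives the same invariant.
1. W lies on line ER with EW:WR = 3:5 ⇒ W = (3/8, 0)
2. M is the centroid of triangle ERP ⇒ M = (1/3, 1/3)
2·[WEM] = -1/8, 2·[MRP] = 1/3
[WEM]:[MRP] = -1/8:1/3 = -3/8

[WEM]:[MRP] = -3/8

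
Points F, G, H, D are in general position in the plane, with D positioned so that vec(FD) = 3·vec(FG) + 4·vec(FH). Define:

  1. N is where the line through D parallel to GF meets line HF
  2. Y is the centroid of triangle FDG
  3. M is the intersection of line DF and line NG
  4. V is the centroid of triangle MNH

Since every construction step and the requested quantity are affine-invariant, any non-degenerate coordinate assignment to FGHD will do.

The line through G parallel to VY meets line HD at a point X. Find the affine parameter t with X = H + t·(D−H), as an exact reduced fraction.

t = -5/63

Work in coordinates with F = (0, 0), G = (1, 0), H = (0, 1), D = (3, 4).
1. N is where the line through D parallel to GF meets line HF ⇒ N = (0, 4)
2. Y is the centroid of triangle FDG ⇒ Y = (4/3, 4/3)
3. M is the intersection of line DF and line NG ⇒ M = (3/4, 1)
4. V is the centroid of triangle MNH ⇒ V = (1/4, 2)
through G parallel to VY: direction (13/12, -2/3); meets HD at X = (-5/21, 16/21)
X = H + t·(D−H) with t = -5/63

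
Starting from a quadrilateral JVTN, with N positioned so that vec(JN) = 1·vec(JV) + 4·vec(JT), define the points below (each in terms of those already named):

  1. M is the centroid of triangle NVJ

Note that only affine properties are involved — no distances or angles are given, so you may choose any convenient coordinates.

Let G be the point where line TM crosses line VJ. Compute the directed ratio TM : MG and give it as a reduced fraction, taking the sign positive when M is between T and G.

TM:MG = -1/4

Assign J = (0, 0), V = (1, 0), T = (0, 1), N = (1, 4) — the answer is frame-independent, so this choice is without loss of generality.
1. M is the centroid of triangle NVJ ⇒ M = (2/3, 4/3)
line TM meets VJ at G = (-2, 0)
M = T + t·(G−T) with t = -1/3, so TM:MG = -1/3:4/3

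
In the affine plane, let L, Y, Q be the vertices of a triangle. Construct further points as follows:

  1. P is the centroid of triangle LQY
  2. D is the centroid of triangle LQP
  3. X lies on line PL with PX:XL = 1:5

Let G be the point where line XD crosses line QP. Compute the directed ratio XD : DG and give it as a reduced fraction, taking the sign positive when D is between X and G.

XD:DG = -1/2

Work in coordinates with L = (0, 0), Y = (1, 0), Q = (0, 1).
1. P is the centroid of triangle LQY ⇒ P = (1/3, 1/3)
2. D is the centroid of triangle LQP ⇒ D = (1/9, 4/9)
3. X lies on line PL with PX:XL = 1:5 ⇒ X = (5/18, 5/18)
line XD meets QP at G = (4/9, 1/9)
D = X + t·(G−X) with t = -1, so XD:DG = -1:2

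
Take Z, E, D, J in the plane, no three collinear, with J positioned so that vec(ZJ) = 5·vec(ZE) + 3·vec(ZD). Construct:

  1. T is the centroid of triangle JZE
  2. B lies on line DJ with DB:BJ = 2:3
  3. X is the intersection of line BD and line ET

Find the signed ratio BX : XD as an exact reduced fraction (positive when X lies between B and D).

Assign Z = (0, 0), E = (1, 0), D = (0, 1), J = (5, 3) — the answer is frame-independent, so this choice is without loss of generality.
1. T is the centroid of triangle JZE ⇒ T = (2, 1)
2. B lies on line DJ with DB:BJ = 2:3 ⇒ B = (2, 9/5)
3. X is the intersection of line BD and line ET ⇒ X = (10/3, 7/3)
X = B + t·(D−B) with t = -2/3, so BX:XD = t:(1−t) = -2/3:5/3

BX:XD = -2/5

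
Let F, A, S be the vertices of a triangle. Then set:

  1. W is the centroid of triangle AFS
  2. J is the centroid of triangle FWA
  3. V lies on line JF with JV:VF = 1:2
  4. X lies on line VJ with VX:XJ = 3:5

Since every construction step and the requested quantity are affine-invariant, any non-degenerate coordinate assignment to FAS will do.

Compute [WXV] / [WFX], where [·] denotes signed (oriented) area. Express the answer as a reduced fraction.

Assign F = (0, 0), A = (1, 0), S = (0, 1) — the answer is frame-independent, so this choice is without loss of generality.
1. W is the centroid of triangle AFS ⇒ W = (1/3, 1/3)
2. J is the centroid of triangle FWA ⇒ J = (4/9, 1/9)
3. V lies on line JF with JV:VF = 1:2 ⇒ V = (8/27, 2/27)
4. X lies on line VJ with VX:XJ = 3:5 ⇒ X = (19/54, 19/216)
2·[WXV] = -1/72, 2·[WFX] = 19/216
[WXV]:[WFX] = -1/72:19/216 = -3/19

[WXV]:[WFX] = -3/19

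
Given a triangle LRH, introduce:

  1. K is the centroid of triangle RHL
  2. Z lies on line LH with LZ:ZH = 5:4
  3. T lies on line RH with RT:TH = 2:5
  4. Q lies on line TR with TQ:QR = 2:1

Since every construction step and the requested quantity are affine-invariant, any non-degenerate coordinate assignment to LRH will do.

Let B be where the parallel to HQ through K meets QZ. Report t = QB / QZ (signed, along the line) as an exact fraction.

Set L = (0, 0), R = (1, 0), H = (0, 1); any affine frame gives the same invariant.
1. K is the centroid of triangle RHL ⇒ K = (1/3, 1/3)
2. Z lies on line LH with LZ:ZH = 5:4 ⇒ Z = (0, 5/9)
3. T lies on line RH with RT:TH = 2:5 ⇒ T = (5/7, 2/7)
4. Q lies on line TR with TQ:QR = 2:1 ⇒ Q = (19/21, 2/21)
through K parallel to HQ: direction (19/21, -19/21); meets QZ at B = (19/84, 37/84)
B = Q + t·(Z−Q) with t = 3/4

t = 3/4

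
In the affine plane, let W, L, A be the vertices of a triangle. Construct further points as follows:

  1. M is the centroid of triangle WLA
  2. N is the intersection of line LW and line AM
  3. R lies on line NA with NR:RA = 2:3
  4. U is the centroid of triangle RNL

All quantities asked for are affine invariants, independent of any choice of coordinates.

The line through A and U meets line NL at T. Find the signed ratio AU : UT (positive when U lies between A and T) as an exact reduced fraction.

Assign W = (0, 0), L = (1, 0), A = (0, 1) — the answer is frame-independent, so this choice is without loss of generality.
1. M is the centroid of triangle WLA ⇒ M = (1/3, 1/3)
2. N is the intersection of line LW and line AM ⇒ N = (1/2, 0)
3. R lies on line NA with NR:RA = 2:3 ⇒ R = (3/10, 2/5)
4. U is the centroid of triangle RNL ⇒ U = (3/5, 2/15)
line AU meets NL at T = (9/13, 0)
U = A + t·(T−A) with t = 13/15, so AU:UT = 13/15:2/15

AU:UT = 13/2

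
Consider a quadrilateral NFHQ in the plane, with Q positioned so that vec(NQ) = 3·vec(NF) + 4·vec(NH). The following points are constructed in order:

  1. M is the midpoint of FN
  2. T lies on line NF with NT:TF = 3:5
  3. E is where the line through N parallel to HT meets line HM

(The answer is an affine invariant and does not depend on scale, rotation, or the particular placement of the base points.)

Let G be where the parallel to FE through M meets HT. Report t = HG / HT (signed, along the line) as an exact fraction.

t = 1/2

Choose coordinates N = (0, 0), F = (1, 0), H = (0, 1), Q = (3, 4).
1. M is the midpoint of FN ⇒ M = (1/2, 0)
2. T lies on line NF with NT:TF = 3:5 ⇒ T = (3/8, 0)
3. E is where the line through N parallel to HT meets line HM ⇒ E = (-3/2, 4)
through M parallel to FE: direction (-5/2, 4); meets HT at G = (3/16, 1/2)
G = H + t·(T−H) with t = 1/2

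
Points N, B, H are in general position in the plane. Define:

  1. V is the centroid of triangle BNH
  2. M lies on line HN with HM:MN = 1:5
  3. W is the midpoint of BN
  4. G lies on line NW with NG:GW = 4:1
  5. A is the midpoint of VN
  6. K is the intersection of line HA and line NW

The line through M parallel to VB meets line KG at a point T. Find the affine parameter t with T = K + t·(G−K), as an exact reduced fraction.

Set N = (0, 0), B = (1, 0), H = (0, 1); any affine frame gives the same invariant.
1. V is the centroid of triangle BNH ⇒ V = (1/3, 1/3)
2. M lies on line HN with HM:MN = 1:5 ⇒ M = (0, 5/6)
3. W is the midpoint of BN ⇒ W = (1/2, 0)
4. G lies on line NW with NG:GW = 4:1 ⇒ G = (2/5, 0)
5. A is the midpoint of VN ⇒ A = (1/6, 1/6)
6. K is the intersection of line HA and line NW ⇒ K = (1/5, 0)
through M parallel to VB: direction (2/3, -1/3); meets KG at T = (5/3, 0)
T = K + t·(G−K) with t = 22/3

t = 22/3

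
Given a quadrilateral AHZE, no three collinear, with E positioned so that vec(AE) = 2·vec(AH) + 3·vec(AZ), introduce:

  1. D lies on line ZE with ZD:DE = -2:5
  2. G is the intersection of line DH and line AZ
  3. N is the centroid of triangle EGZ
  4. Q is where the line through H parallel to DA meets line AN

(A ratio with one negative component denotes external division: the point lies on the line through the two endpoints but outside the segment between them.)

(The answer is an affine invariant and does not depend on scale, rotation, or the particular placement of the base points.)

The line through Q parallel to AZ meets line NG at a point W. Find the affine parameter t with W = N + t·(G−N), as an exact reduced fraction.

t = 115/94

Choose coordinates A = (0, 0), H = (1, 0), Z = (0, 1), E = (2, 3).
1. D lies on line ZE with ZD:DE = -2:5 ⇒ D = (-4/3, -1/3)
2. G is the intersection of line DH and line AZ ⇒ G = (0, -1/7)
3. N is the centroid of triangle EGZ ⇒ N = (2/3, 9/7)
4. Q is where the line through H parallel to DA meets line AN ⇒ Q = (-7/47, -27/94)
through Q parallel to AZ: direction (0, 1); meets NG at W = (-7/47, -152/329)
W = N + t·(G−N) with t = 115/94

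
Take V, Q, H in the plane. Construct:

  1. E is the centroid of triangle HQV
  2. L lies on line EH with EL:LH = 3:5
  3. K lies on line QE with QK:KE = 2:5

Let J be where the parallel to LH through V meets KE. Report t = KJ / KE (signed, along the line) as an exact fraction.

Choose coordinates V = (0, 0), Q = (1, 0), H = (0, 1).
1. E is the centroid of triangle HQV ⇒ E = (1/3, 1/3)
2. L lies on line EH with EL:LH = 3:5 ⇒ L = (5/24, 7/12)
3. K lies on line QE with QK:KE = 2:5 ⇒ K = (17/21, 2/21)
through V parallel to LH: direction (-5/24, 5/12); meets KE at J = (-1/3, 2/3)
J = K + t·(E−K) with t = 12/5

t = 12/5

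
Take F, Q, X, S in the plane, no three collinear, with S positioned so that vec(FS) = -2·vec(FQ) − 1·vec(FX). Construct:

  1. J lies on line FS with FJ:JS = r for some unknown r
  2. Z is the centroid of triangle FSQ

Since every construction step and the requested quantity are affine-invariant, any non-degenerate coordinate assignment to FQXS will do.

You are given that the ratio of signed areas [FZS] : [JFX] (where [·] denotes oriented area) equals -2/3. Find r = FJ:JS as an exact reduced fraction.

r = 1/3

Assign F = (0, 0), Q = (1, 0), X = (0, 1), S = (-2, -1) — the answer is frame-independent, so this choice is without loss of generality.
1. With FJ:JS = r, write λ = r/(r+1) so J = F + λ·(S−F); J is affine-linear in λ
2. Z is the centroid of triangle FSQ ⇒ Z = (-1/3, -1/3)
Every point depending on J is an affine combination of J and λ-independent points, so each such coordinate is linear in λ; the λ² term in each signed area is a multiple of (S−F)×(S−F) = 0, so 2·[FZS] and 2·[JFX] are each linear in λ. Evaluating at λ=0 and λ=1:
  2·[FZS] = -1/3,   2·[JFX] = 2·λ
So [FZS]:[JFX] = (-1/3) / (2·λ). Setting this equal to -2/3:
  -1/3 = -2/3·(2·λ)  ⇒  λ = 1/4
Then r = λ/(1−λ) = (1/4)/(3/4) = 1/3. Check: with r = 1/3, J = (-1/2, -1/4) and [FZS]:[JFX] = -2/3 as required.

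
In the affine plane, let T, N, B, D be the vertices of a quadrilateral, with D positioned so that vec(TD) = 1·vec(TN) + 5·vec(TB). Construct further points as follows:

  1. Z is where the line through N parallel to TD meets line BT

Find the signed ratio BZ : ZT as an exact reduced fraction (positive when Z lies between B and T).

BZ:ZT = -6/5

Assign T = (0, 0), N = (1, 0), B = (0, 1), D = (1, 5) — the answer is frame-independent, so this choice is without loss of generality.
1. Z is where the line through N parallel to TD meets line BT ⇒ Z = (0, -5)
Z = B + t·(T−B) with t = 6, so BZ:ZT = t:(1−t) = 6:-5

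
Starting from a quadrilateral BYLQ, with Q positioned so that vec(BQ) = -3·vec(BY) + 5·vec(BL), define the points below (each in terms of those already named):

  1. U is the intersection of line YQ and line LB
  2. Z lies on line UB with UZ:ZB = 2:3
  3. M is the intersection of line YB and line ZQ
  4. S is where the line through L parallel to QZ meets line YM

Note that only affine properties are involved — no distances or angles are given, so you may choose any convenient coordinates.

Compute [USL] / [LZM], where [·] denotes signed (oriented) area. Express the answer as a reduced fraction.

Choose coordinates B = (0, 0), Y = (1, 0), L = (0, 1), Q = (-3, 5).
1. U is the intersection of line YQ and line LB ⇒ U = (0, 5/4)
2. Z lies on line UB with UZ:ZB = 2:3 ⇒ Z = (0, 3/4)
3. M is the intersection of line YB and line ZQ ⇒ M = (9/17, 0)
4. S is where the line through L parallel to QZ meets line YM ⇒ S = (12/17, 0)
2·[USL] = -3/17, 2·[LZM] = 9/68
[USL]:[LZM] = -3/17:9/68 = -4/3

[USL]:[LZM] = -4/3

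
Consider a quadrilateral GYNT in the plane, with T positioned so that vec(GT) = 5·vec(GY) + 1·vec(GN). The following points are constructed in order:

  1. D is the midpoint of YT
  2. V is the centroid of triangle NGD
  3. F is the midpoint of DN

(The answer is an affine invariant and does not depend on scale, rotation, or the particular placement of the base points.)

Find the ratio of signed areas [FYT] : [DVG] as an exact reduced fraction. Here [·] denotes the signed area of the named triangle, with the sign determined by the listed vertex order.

Assign G = (0, 0), Y = (1, 0), N = (0, 1), T = (5, 1) — the answer is frame-independent, so this choice is without loss of generality.
1. D is the midpoint of YT ⇒ D = (3, 1/2)
2. V is the centroid of triangle NGD ⇒ V = (1, 1/2)
3. F is the midpoint of DN ⇒ F = (3/2, 3/4)
2·[FYT] = 5/2, 2·[DVG] = 1
[FYT]:[DVG] = 5/2:1 = 5/2

[FYT]:[DVG] = 5/2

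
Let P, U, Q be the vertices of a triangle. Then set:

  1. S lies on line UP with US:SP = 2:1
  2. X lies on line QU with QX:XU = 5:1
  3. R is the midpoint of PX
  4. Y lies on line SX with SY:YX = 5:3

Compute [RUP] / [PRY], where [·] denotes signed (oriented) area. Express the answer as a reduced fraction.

Assign P = (0, 0), U = (1, 0), Q = (0, 1) — the answer is frame-independent, so this choice is without loss of generality.
1. S lies on line UP with US:SP = 2:1 ⇒ S = (1/3, 0)
2. X lies on line QU with QX:XU = 5:1 ⇒ X = (5/6, 1/6)
3. R is the midpoint of PX ⇒ R = (5/12, 1/12)
4. Y lies on line SX with SY:YX = 5:3 ⇒ Y = (31/48, 5/48)
2·[RUP] = -1/12, 2·[PRY] = -1/96
[RUP]:[PRY] = -1/12:-1/96 = 8

[RUP]:[PRY] = 8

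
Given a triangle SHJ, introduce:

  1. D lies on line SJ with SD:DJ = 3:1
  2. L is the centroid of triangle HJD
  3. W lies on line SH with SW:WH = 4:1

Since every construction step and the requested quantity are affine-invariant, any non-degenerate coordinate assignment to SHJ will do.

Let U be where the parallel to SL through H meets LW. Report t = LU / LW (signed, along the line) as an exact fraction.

t = 5/4

Choose coordinates S = (0, 0), H = (1, 0), J = (0, 1).
1. D lies on line SJ with SD:DJ = 3:1 ⇒ D = (0, 3/4)
2. L is the centroid of triangle HJD ⇒ L = (1/3, 7/12)
3. W lies on line SH with SW:WH = 4:1 ⇒ W = (4/5, 0)
through H parallel to SL: direction (1/3, 7/12); meets LW at U = (11/12, -7/48)
U = L + t·(W−L) with t = 5/4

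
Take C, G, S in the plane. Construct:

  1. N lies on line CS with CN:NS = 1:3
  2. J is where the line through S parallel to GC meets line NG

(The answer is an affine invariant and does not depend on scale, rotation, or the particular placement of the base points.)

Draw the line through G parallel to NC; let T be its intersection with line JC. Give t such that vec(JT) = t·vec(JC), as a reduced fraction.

Work in coordinates with C = (0, 0), G = (1, 0), S = (0, 1).
1. N lies on line CS with CN:NS = 1:3 ⇒ N = (0, 1/4)
2. J is where the line through S parallel to GC meets line NG ⇒ J = (-3, 1)
through G parallel to NC: direction (0, -1/4); meets JC at T = (1, -1/3)
T = J + t·(C−J) with t = 4/3

t = 4/3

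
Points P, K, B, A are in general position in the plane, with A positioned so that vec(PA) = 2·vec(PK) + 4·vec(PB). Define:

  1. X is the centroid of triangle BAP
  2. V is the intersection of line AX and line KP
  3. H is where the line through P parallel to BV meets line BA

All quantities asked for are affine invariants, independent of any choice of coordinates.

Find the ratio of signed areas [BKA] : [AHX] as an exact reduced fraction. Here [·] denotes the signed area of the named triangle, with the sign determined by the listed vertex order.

[BKA]:[AHX] = 10

Set P = (0, 0), K = (1, 0), B = (0, 1), A = (2, 4); any affine frame gives the same invariant.
1. X is the centroid of triangle BAP ⇒ X = (2/3, 5/3)
2. V is the intersection of line AX and line KP ⇒ V = (-2/7, 0)
3. H is where the line through P parallel to BV meets line BA ⇒ H = (1/2, 7/4)
2·[BKA] = 5, 2·[AHX] = 1/2
[BKA]:[AHX] = 5:1/2 = 10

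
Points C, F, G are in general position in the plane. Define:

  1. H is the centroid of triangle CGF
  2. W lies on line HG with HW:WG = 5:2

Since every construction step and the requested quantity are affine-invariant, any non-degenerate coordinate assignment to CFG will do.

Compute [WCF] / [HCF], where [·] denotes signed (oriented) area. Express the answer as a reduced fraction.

Assign C = (0, 0), F = (1, 0), G = (0, 1) — the answer is frame-independent, so this choice is without loss of generality.
1. H is the centroid of triangle CGF ⇒ H = (1/3, 1/3)
2. W lies on line HG with HW:WG = 5:2 ⇒ W = (2/21, 17/21)
2·[WCF] = 17/21, 2·[HCF] = 1/3
[WCF]:[HCF] = 17/21:1/3 = 17/7

[WCF]:[HCF] = 17/7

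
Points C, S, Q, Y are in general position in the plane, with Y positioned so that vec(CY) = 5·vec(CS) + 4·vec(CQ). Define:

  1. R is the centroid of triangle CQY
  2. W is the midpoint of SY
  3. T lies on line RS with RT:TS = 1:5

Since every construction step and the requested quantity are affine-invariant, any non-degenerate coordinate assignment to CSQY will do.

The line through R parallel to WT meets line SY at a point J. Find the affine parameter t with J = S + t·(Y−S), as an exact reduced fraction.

t = 3/5

Work in coordinates with C = (0, 0), S = (1, 0), Q = (0, 1), Y = (5, 4).
1. R is the centroid of triangle CQY ⇒ R = (5/3, 5/3)
2. W is the midpoint of SY ⇒ W = (3, 2)
3. T lies on line RS with RT:TS = 1:5 ⇒ T = (14/9, 25/18)
through R parallel to WT: direction (-13/9, -11/18); meets SY at J = (17/5, 12/5)
J = S + t·(Y−S) with t = 3/5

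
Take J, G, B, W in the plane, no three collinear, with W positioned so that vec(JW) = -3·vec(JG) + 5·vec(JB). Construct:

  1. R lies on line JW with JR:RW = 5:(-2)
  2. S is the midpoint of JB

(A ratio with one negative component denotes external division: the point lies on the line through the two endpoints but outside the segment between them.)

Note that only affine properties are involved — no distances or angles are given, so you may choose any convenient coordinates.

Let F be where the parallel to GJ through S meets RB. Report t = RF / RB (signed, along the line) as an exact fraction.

Work in coordinates with J = (0, 0), G = (1, 0), B = (0, 1), W = (-3, 5).
1. R lies on line JW with JR:RW = 5:(-2) ⇒ R = (-5, 25/3)
2. S is the midpoint of JB ⇒ S = (0, 1/2)
through S parallel to GJ: direction (-1, 0); meets RB at F = (15/44, 1/2)
F = R + t·(B−R) with t = 47/44

t = 47/44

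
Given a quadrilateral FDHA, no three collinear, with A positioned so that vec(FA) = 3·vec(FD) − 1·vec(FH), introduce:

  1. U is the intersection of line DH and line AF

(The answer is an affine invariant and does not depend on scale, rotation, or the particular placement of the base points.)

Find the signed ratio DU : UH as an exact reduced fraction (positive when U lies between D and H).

DU:UH = -1/3

Work in coordinates with F = (0, 0), D = (1, 0), H = (0, 1), A = (3, -1).
1. U is the intersection of line DH and line AF ⇒ U = (3/2, -1/2)
U = D + t·(H−D) with t = -1/2, so DU:UH = t:(1−t) = -1/2:3/2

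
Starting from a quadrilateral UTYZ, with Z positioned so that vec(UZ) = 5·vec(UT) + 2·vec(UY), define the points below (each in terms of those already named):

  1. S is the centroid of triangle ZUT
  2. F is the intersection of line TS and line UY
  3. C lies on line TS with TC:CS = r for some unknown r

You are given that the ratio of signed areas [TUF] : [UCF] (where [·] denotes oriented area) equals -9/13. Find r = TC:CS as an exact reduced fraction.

r = 4/5

Set U = (0, 0), T = (1, 0), Y = (0, 1), Z = (5, 2); any affine frame gives the same invariant.
1. S is the centroid of triangle ZUT ⇒ S = (2, 2/3)
2. F is the intersection of line TS and line UY ⇒ F = (0, -2/3)
3. With TC:CS = r, write λ = r/(r+1) so C = T + λ·(S−T); C is affine-linear in λ
Every point depending on C is an affine combination of C and λ-independent points, so each such coordinate is linear in λ; the λ² term in each signed area is a multiple of (S−T)×(S−T) = 0, so 2·[TUF] and 2·[UCF] are each linear in λ. Evaluating at λ=0 and λ=1:
  2·[TUF] = 2/3,   2·[UCF] = -2/3·λ − 2/3
So [TUF]:[UCF] = (2/3) / (-2/3·λ − 2/3). Setting this equal to -9/13:
  2/3 = -9/13·(-2/3·λ − 2/3)  ⇒  λ = 4/9
Then r = λ/(1−λ) = (4/9)/(5/9) = 4/5. Check: with r = 4/5, C = (13/9, 8/27) and [TUF]:[UCF] = -9/13 as required.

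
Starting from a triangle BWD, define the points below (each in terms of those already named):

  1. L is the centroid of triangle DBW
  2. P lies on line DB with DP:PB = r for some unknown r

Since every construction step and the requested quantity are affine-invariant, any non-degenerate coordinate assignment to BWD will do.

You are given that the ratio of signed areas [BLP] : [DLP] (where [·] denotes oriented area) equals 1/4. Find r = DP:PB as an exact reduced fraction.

Choose coordinates B = (0, 0), W = (1, 0), D = (0, 1).
1. L is the centroid of triangle DBW ⇒ L = (1/3, 1/3)
2. With DP:PB = r, write λ = r/(r+1) so P = D + λ·(B−D); P is affine-linear in λ
Every point depending on P is an affine combination of P and λ-independent points, so each such coordinate is linear in λ; the λ² term in each signed area is a multiple of (B−D)×(B−D) = 0, so 2·[BLP] and 2·[DLP] are each linear in λ. Evaluating at λ=0 and λ=1:
  2·[BLP] = -1/3·λ + 1/3,   2·[DLP] = -1/3·λ
So [BLP]:[DLP] = (-1/3·λ + 1/3) / (-1/3·λ). Setting this equal to 1/4:
  -1/3·λ + 1/3 = 1/4·(-1/3·λ)  ⇒  λ = 4/3
Then r = λ/(1−λ) = (4/3)/(-1/3) = -4. Check: with r = -4, P = (0, -1/3) and [BLP]:[DLP] = 1/4 as required.

r = -4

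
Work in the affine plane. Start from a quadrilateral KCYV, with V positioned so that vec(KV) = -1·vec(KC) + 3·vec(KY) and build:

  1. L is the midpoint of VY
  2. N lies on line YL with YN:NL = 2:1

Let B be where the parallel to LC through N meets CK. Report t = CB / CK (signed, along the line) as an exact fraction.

Work in coordinates with K = (0, 0), C = (1, 0), Y = (0, 1), V = (-1, 3).
1. L is the midpoint of VY ⇒ L = (-1/2, 2)
2. N lies on line YL with YN:NL = 2:1 ⇒ N = (-1/3, 5/3)
through N parallel to LC: direction (3/2, -2); meets CK at B = (11/12, 0)
B = C + t·(K−C) with t = 1/12

t = 1/12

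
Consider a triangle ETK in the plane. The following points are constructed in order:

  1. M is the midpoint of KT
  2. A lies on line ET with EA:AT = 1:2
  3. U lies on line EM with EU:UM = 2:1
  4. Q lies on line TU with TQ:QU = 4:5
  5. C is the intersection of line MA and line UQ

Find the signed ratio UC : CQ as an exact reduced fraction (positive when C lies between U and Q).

Set E = (0, 0), T = (1, 0), K = (0, 1); any affine frame gives the same invariant.
1. M is the midpoint of KT ⇒ M = (1/2, 1/2)
2. A lies on line ET with EA:AT = 1:2 ⇒ A = (1/3, 0)
3. U lies on line EM with EU:UM = 2:1 ⇒ U = (1/3, 1/3)
4. Q lies on line TU with TQ:QU = 4:5 ⇒ Q = (19/27, 4/27)
5. C is the intersection of line MA and line UQ ⇒ C = (3/7, 2/7)
C = U + t·(Q−U) with t = 9/35, so UC:CQ = t:(1−t) = 9/35:26/35

UC:CQ = 9/26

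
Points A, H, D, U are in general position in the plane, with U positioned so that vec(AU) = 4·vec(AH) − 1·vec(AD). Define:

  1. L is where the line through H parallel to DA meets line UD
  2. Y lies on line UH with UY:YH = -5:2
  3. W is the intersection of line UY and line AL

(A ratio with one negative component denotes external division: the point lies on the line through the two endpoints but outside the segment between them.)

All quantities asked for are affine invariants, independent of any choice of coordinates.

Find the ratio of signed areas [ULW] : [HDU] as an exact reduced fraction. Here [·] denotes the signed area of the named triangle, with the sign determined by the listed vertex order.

[ULW]:[HDU] = -9/10

Set A = (0, 0), H = (1, 0), D = (0, 1), U = (4, -1); any affine frame gives the same invariant.
1. L is where the line through H parallel to DA meets line UD ⇒ L = (1, 1/2)
2. Y lies on line UH with UY:YH = -5:2 ⇒ Y = (-1, 2/3)
3. W is the intersection of line UY and line AL ⇒ W = (2/5, 1/5)
2·[ULW] = 9/5, 2·[HDU] = -2
[ULW]:[HDU] = 9/5:-2 = -9/10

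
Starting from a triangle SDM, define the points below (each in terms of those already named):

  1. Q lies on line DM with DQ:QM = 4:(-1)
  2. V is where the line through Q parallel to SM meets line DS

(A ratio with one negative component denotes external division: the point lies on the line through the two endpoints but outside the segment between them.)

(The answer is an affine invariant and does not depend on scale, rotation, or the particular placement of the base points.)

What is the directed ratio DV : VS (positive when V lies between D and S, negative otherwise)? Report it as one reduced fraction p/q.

DV:VS = -4

Assign S = (0, 0), D = (1, 0), M = (0, 1) — the answer is frame-independent, so this choice is without loss of generality.
1. Q lies on line DM with DQ:QM = 4:(-1) ⇒ Q = (-1/3, 4/3)
2. V is where the line through Q parallel to SM meets line DS ⇒ V = (-1/3, 0)
V = D + t·(S−D) with t = 4/3, so DV:VS = t:(1−t) = 4/3:-1/3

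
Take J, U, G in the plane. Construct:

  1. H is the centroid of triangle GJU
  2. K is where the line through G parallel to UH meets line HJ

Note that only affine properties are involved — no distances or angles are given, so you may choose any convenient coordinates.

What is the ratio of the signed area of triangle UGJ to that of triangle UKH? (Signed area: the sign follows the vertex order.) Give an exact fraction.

Choose coordinates J = (0, 0), U = (1, 0), G = (0, 1).
1. H is the centroid of triangle GJU ⇒ H = (1/3, 1/3)
2. K is where the line through G parallel to UH meets line HJ ⇒ K = (2/3, 2/3)
2·[UGJ] = 1, 2·[UKH] = 1/3
[UGJ]:[UKH] = 1:1/3 = 3

[UGJ]:[UKH] = 3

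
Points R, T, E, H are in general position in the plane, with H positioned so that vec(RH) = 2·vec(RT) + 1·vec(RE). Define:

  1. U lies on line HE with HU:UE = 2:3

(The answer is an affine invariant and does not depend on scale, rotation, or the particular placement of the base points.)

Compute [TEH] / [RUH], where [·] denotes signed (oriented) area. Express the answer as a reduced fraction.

[TEH]:[RUH] = 5/2

Set R = (0, 0), T = (1, 0), E = (0, 1), H = (2, 1); any affine frame gives the same invariant.
1. U lies on line HE with HU:UE = 2:3 ⇒ U = (6/5, 1)
2·[TEH] = -2, 2·[RUH] = -4/5
[TEH]:[RUH] = -2:-4/5 = 5/2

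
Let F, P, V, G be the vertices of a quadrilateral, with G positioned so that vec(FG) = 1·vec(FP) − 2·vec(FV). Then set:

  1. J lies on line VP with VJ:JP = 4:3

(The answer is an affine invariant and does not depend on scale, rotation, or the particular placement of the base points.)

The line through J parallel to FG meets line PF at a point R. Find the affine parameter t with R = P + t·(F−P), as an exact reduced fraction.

t = 3/14

Set F = (0, 0), P = (1, 0), V = (0, 1), G = (1, -2); any affine frame gives the same invariant.
1. J lies on line VP with VJ:JP = 4:3 ⇒ J = (4/7, 3/7)
through J parallel to FG: direction (1, -2); meets PF at R = (11/14, 0)
R = P + t·(F−P) with t = 3/14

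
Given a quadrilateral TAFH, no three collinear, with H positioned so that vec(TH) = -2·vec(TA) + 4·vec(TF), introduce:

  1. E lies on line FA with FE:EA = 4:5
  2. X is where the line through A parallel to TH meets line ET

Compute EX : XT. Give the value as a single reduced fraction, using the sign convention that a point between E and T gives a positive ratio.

Choose coordinates T = (0, 0), A = (1, 0), F = (0, 1), H = (-2, 4).
1. E lies on line FA with FE:EA = 4:5 ⇒ E = (4/9, 5/9)
2. X is where the line through A parallel to TH meets line ET ⇒ X = (8/13, 10/13)
X = E + t·(T−E) with t = -5/13, so EX:XT = t:(1−t) = -5/13:18/13

EX:XT = -5/18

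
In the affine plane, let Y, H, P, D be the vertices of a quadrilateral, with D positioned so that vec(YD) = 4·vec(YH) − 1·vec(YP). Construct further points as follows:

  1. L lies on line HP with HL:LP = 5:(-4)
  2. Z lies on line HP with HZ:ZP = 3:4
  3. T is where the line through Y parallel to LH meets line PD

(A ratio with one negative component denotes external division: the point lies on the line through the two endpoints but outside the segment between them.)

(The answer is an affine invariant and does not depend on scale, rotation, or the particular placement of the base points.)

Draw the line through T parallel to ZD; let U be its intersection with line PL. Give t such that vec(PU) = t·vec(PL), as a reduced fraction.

t = 1/14

Set Y = (0, 0), H = (1, 0), P = (0, 1), D = (4, -1); any affine frame gives the same invariant.
1. L lies on line HP with HL:LP = 5:(-4) ⇒ L = (-4, 5)
2. Z lies on line HP with HZ:ZP = 3:4 ⇒ Z = (4/7, 3/7)
3. T is where the line through Y parallel to LH meets line PD ⇒ T = (-2, 2)
through T parallel to ZD: direction (24/7, -10/7); meets PL at U = (-2/7, 9/7)
U = P + t·(L−P) with t = 1/14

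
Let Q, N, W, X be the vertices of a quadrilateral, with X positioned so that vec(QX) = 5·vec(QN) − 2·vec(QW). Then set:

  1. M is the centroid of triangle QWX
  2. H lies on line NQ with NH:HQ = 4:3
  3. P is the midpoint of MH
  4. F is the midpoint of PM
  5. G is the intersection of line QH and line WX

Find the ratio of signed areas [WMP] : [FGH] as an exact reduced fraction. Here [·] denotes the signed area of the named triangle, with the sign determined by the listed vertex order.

[WMP]:[FGH] = -23/13

Assign Q = (0, 0), N = (1, 0), W = (0, 1), X = (5, -2) — the answer is frame-independent, so this choice is without loss of generality.
1. M is the centroid of triangle QWX ⇒ M = (5/3, -1/3)
2. H lies on line NQ with NH:HQ = 4:3 ⇒ H = (3/7, 0)
3. P is the midpoint of MH ⇒ P = (22/21, -1/6)
4. F is the midpoint of PM ⇒ F = (19/14, -1/4)
5. G is the intersection of line QH and line WX ⇒ G = (5/3, 0)
2·[WMP] = -23/42, 2·[FGH] = 13/42
[WMP]:[FGH] = -23/42:13/42 = -23/13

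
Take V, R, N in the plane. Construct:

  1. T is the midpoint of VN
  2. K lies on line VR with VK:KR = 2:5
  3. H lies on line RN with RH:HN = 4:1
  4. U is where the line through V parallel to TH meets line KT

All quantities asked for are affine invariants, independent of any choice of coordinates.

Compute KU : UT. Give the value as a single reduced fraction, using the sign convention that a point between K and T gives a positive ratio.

KU:UT = 6/7

Assign V = (0, 0), R = (1, 0), N = (0, 1) — the answer is frame-independent, so this choice is without loss of generality.
1. T is the midpoint of VN ⇒ T = (0, 1/2)
2. K lies on line VR with VK:KR = 2:5 ⇒ K = (2/7, 0)
3. H lies on line RN with RH:HN = 4:1 ⇒ H = (1/5, 4/5)
4. U is where the line through V parallel to TH meets line KT ⇒ U = (2/13, 3/13)
U = K + t·(T−K) with t = 6/13, so KU:UT = t:(1−t) = 6/13:7/13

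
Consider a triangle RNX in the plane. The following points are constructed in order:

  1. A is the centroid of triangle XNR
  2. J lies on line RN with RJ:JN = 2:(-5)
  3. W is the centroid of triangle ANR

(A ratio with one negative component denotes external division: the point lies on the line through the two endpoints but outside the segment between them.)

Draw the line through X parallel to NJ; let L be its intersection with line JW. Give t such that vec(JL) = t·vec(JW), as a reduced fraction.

t = 9

Assign R = (0, 0), N = (1, 0), X = (0, 1) — the answer is frame-independent, so this choice is without loss of generality.
1. A is the centroid of triangle XNR ⇒ A = (1/3, 1/3)
2. J lies on line RN with RJ:JN = 2:(-5) ⇒ J = (-2/3, 0)
3. W is the centroid of triangle ANR ⇒ W = (4/9, 1/9)
through X parallel to NJ: direction (-5/3, 0); meets JW at L = (28/3, 1)
L = J + t·(W−J) with t = 9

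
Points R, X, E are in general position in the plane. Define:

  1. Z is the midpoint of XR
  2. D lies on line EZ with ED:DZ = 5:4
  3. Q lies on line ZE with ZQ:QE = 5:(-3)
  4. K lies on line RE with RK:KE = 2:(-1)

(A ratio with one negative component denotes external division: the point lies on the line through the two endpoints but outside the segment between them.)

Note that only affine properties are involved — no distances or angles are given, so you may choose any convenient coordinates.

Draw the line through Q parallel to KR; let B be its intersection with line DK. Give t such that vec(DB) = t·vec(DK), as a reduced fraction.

t = 37/10

Assign R = (0, 0), X = (1, 0), E = (0, 1) — the answer is frame-independent, so this choice is without loss of generality.
1. Z is the midpoint of XR ⇒ Z = (1/2, 0)
2. D lies on line EZ with ED:DZ = 5:4 ⇒ D = (5/18, 4/9)
3. Q lies on line ZE with ZQ:QE = 5:(-3) ⇒ Q = (-3/4, 5/2)
4. K lies on line RE with RK:KE = 2:(-1) ⇒ K = (0, 2)
through Q parallel to KR: direction (0, -2); meets DK at B = (-3/4, 31/5)
B = D + t·(K−D) with t = 37/10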